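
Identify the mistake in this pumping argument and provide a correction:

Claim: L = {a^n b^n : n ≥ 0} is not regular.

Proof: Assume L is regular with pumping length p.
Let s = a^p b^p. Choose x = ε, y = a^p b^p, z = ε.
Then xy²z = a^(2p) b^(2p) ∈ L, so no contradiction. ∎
Error: The decomposition violates |xy| ≤ p. With y = a^p b^p, |xy| = |y| = 2p > p. (The proof also miscomputes xy²z, which would be a^p b^p a^p b^p rather than a^(2p) b^(2p), and it wrongly treats one harmless decomposition as settling the matter — the prover does not get to choose the decomposition.)

Correction: The pumping lemma requires |xy| ≤ p, and the argument must handle every decomposition satisfying |xy| ≤ p, |y| ≥ 1. Since s starts with p a's, any such y consists only of a's, say y = a^k with k ≥ 1. Then xy²z = a^(p+k) b^p has unequal numbers of a's and b's, so xy²z ∉ L — the required contradiction.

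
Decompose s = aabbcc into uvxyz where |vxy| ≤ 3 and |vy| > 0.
u='aa', v='b', x='b', y='c', z='c'

For s = aabbcc with pumping length p = 3:

One valid decomposition:
- u = 'aa'
- v = 'b'
- x = 'b'
- y = 'c'
- z = 'c'

Verification:
- uvxyz = 'aa' + 'b' + 'b' + 'c' + 'c' = aabbcc ✓
- |vxy| = |'bbc'| = 3 ≤ 3 ✓
- |vy| = |'bc'| = 2 > 0 ✓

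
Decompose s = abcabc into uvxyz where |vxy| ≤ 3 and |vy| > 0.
u='ab', v='c', x='a', y='b', z='c'

For s = abcabc with pumping length p = 3:

One valid decomposition:
- u = 'ab'
- v = 'c'
- x = 'a'
- y = 'b'
- z = 'c'

Verification:
- uvxyz = 'ab' + 'c' + 'a' + 'b' + 'c' = abcabc ✓
- |vxy| = |'cab'| = 3 ≤ 3 ✓
- |vy| = |'cb'| = 2 > 0 ✓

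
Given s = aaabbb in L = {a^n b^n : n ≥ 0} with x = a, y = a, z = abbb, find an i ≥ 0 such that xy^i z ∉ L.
i = 3

xy³z = a · aaa · abbb = aaaaabbb; aaaaabbb has 5 a's and 3 b's; 5 ≠ 3, so it is not in L.
(Other choices also work, e.g. i = 0, 2; only i = 1 is guaranteed to stay in L since xy¹z = s.)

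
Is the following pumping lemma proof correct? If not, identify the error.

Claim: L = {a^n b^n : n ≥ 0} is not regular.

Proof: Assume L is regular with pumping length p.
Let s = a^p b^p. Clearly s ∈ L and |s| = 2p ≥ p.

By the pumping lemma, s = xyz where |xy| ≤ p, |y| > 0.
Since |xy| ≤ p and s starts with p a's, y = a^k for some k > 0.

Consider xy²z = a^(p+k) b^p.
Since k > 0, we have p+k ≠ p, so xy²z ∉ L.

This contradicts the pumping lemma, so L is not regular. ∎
The proof is correct.

This proof is valid because:
1. The string s = a^p b^p is correctly in L
2. The decomposition analysis is correct: y must consist only of a's
3. The contradiction is valid: pumping increases a's but not b's
4. The conclusion follows logically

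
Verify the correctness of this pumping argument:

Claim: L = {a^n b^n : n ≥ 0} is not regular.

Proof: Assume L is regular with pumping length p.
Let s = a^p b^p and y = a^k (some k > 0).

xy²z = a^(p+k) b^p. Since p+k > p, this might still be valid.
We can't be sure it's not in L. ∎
The proof is INCORRECT.

Error: The conclusion is wrong.
xy²z = a^(p+k) b^p is definitely NOT in L because the number of a's (p+k) ≠ number of b's (p).
The proof incorrectly doubts what is actually a valid contradiction.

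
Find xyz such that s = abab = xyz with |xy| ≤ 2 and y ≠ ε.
x = 'a', y = 'b', z = 'ab'

For s = abab and p = 2, one valid decomposition is:
- x = 'a' (length 1)
- y = 'b' (length 1)
- z = 'ab' (length 2)

Verification:
- xyz = 'a' + 'b' + 'ab' = abab ✓
- |xy| = 2 ≤ 2 ✓
- |y| = 1 > 0 ✓

All pumping lemma constraints are satisfied.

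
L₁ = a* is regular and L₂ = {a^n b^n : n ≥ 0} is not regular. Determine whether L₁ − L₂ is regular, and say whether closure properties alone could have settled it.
Yes — L₁ − L₂ is regular.

The only string of a* that lies in {a^n b^n} is ε, so L₁ − L₂ = a* − {ε} = a⁺ = aa*, which is regular.

Note that the bare facts "L₁ regular, L₂ non-regular" do not settle the question by themselves: the closure of regular languages under ∪, ∩, complement and difference applies only when BOTH operands are regular. With a non-regular operand the result can come out regular or non-regular depending on the specific languages, so one has to work out L₁ − L₂ for this particular pair, as above.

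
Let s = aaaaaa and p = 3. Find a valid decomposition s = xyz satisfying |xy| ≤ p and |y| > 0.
x = '', y = 'aaa', z = 'aaa'

For s = aaaaaa and p = 3, one valid decomposition is:
- x = '' (length 0)
- y = 'aaa' (length 3)
- z = 'aaa' (length 3)

Verification:
- xyz = '' + 'aaa' + 'aaa' = aaaaaa ✓
- |xy| = 3 ≤ 3 ✓
- |y| = 3 > 0 ✓

All pumping lemma constraints are satisfied.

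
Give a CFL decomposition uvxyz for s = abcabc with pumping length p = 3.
u='ab', v='c', x='a', y='b', z='c'

For s = abcabc with pumping length p = 3:

One valid decomposition:
- u = 'ab'
- v = 'c'
- x = 'a'
- y = 'b'
- z = 'c'

Verification:
- uvxyz = 'ab' + 'c' + 'a' + 'b' + 'c' = abcabc ✓
- |vxy| = |'cab'| = 3 ≤ 3 ✓
- |vy| = |'cb'| = 2 > 0 ✓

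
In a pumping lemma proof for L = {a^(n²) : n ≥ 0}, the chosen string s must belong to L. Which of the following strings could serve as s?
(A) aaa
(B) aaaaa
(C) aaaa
(C) aaaa

The pumping lemma is applied to a string s that lies in L, so first check membership of each option:
- (A) aaa has length 3, strictly between 1² = 1 and 2² = 4, so it is not in L ✗
- (B) aaaaa has length 5, strictly between 2² = 4 and 3² = 9, so it is not in L ✗
- (C) aaaa has length 4 = 2², a perfect square, so it is in L ✓

Only (C) aaaa is in L, so it is the only candidate that could play the role of s.
(In a complete proof one picks s in terms of the pumping length p so that |s| ≥ p is guaranteed; a fixed string like aaaa illustrates the shape of such an s.)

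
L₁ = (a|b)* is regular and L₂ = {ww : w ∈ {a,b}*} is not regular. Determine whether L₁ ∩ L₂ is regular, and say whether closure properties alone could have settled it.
No — L₁ ∩ L₂ is not regular.

(a|b)* is all strings over {a,b}, so L₁ ∩ L₂ = {ww : w ∈ {a,b}*} = L₂ itself, which is not regular (pump s = a^p b a^p b).

Note that the bare facts "L₁ regular, L₂ non-regular" do not settle the question by themselves: the closure of regular languages under ∪, ∩, complement and difference applies only when BOTH operands are regular. With a non-regular operand the result can come out regular or non-regular depending on the specific languages, so one has to work out L₁ ∩ L₂ for this particular pair, as above.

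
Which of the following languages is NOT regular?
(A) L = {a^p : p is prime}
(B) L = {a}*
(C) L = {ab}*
(A) {a^p : p is prime}

(A) L = {a^p : p is prime} is NOT regular.

The pumping lemma can be used to prove this:
After pumping, the length becomes composite

The other languages are regular because they can be recognized by finite automata.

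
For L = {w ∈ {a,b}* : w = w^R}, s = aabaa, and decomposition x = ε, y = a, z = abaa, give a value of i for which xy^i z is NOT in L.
i = 2

xy²z = ε · aa · abaa = aaabaa; aaabaa reversed is aabaaa ≠ aaabaa, so it is not a palindrome and is not in L.
(Other choices also work, e.g. i = 0, 3; only i = 1 is guaranteed to stay in L since xy¹z = s.)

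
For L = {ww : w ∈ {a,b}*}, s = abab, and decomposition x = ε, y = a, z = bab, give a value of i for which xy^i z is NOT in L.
i = 0

xy⁰z = ε · ε · bab = bab; bab has odd length 3, so it cannot be written as ww and is not in L.
(Other choices also work, e.g. i = 2, 3; only i = 1 is guaranteed to stay in L since xy¹z = s.)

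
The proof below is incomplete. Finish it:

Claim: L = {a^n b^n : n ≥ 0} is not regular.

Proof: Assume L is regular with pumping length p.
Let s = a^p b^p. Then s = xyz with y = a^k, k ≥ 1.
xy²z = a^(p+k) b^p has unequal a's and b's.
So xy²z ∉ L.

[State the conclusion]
This contradicts the pumping lemma for regular languages,
which guarantees xy^i z ∈ L for all i ≥ 0.

Since our assumption that L is regular leads to a contradiction,
we conclude that L = {a^n b^n : n ≥ 0} is NOT regular. ∎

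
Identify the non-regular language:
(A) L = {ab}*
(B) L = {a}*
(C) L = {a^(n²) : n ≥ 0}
(C) {a^(n²) : n ≥ 0}

(C) L = {a^(n²) : n ≥ 0} is NOT regular.

The pumping lemma can be used to prove this:
After pumping, length is no longer a perfect square

The other languages are regular because they can be recognized by finite automata.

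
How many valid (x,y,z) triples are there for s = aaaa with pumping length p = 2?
3

For s = 'aaaa' with pumping length p = 2:

Constraints: |xy| ≤ 2, |y| > 0

Valid decompositions (|xy| ≤ p, |y| ≥ 1):
  • x='', y='a', z='aaa'
  • x='a', y='a', z='aa'
  • x='', y='aa', z='aa'

Total count: 3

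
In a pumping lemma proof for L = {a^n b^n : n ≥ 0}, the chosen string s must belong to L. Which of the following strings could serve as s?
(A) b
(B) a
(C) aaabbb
(C) aaabbb

The pumping lemma is applied to a string s that lies in L, so first check membership of each option:
- (A) b has 0 a's and 1 b's; 0 ≠ 1, so it is not in L ✗
- (B) a has 1 a's and 0 b's; 1 ≠ 0, so it is not in L ✗
- (C) aaabbb = a^3 b^3 has equal counts (3 = 3), so it is in L ✓

Only (C) aaabbb is in L, so it is the only candidate that could play the role of s.
(In a complete proof one picks s in terms of the pumping length p so that |s| ≥ p is guaranteed; a fixed string like aaabbb illustrates the shape of such an s.)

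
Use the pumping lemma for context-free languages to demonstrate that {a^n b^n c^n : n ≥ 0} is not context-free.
Assume for contradiction that L is context-free, and let p ≥ 1 be the pumping length given by the pumping lemma for CFLs.
Choose s = a^p b^p c^p. Then s ∈ L and |s| = 3p ≥ p.
By the CFL pumping lemma, s = uvxyz for some u, v, x, y, z with |vxy| ≤ p, |vy| ≥ 1, and uv^i xy^i z ∈ L for every i ≥ 0.

Because |vxy| ≤ p, the window vxy cannot contain both an a and a c: any substring of s containing both must include the entire block b^p plus at least one a and one c, so it has length ≥ p + 2 > p.
Hence at least one of the letters a, c does not occur in vy at all.

Take i = 0: the string uxz is obtained from s by deleting |vy| ≥ 1 symbols, so |uxz| = 3p − |vy| < 3p.
But the letter (a or c) that does not occur in vy still occurs exactly p times in uxz. Every string of L with exactly p copies of some letter is a^p b^p c^p, of length 3p. Since |uxz| < 3p, uxz ∉ L.

This contradicts the CFL pumping lemma, which requires uv^i xy^i z ∈ L for all i ≥ 0.
Hence L = {a^n b^n c^n : n ≥ 0} is not context-free. ∎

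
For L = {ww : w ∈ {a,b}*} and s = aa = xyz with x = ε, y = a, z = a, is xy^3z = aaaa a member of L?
Yes

xy³z = ε · aaa · a = aaaa.
aaaa splits into halves aa · aa, which are equal, so it is in L (w = aa).
(A single pumped string landing in L is not a contradiction by itself; a non-regularity proof needs some i for which xy^i z ∉ L, for every admissible decomposition.)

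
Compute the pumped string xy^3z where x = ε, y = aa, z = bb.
aaaaaabb

Given x = '', y = 'aa', z = 'bb' and i = 3:

xy^3z = x + y·y·...·y (3 times) + z
       = '' + 'aa'^3 + 'bb'
       = '' + 'aaaaaa' + 'bb'
       = 'aaaaaabb'

The pumped string is 'aaaaaabb' with length 8.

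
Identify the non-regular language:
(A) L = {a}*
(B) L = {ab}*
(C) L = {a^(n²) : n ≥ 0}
(C) {a^(n²) : n ≥ 0}

(C) L = {a^(n²) : n ≥ 0} is NOT regular.

The pumping lemma can be used to prove this:
After pumping, length is no longer a perfect square

The other languages are regular because they can be recognized by finite automata.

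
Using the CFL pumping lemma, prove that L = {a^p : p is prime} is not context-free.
Assume for contradiction that L is context-free, and let p ≥ 1 be the pumping length given by the pumping lemma for CFLs.
Choose a prime q with q ≥ p and let s = a^q. Then s ∈ L and |s| = q ≥ p.
By the CFL pumping lemma, s = uvxyz for some u, v, x, y, z with |vxy| ≤ p, |vy| ≥ 1, and uv^i xy^i z ∈ L for every i ≥ 0.
All symbols are a's, so only lengths matter: let k = |vy|, with 1 ≤ k ≤ p. Then |uv^i xy^i z| = q + (i − 1)k.

Take i = q + 1: the length is q + qk = q(k + 1).
Both factors satisfy q ≥ 2 and k + 1 ≥ 2, so q(k + 1) is composite and uv^(q+1) xy^(q+1) z ∉ L.

This contradicts the CFL pumping lemma, which requires uv^i xy^i z ∈ L for all i ≥ 0.
Hence L = {a^p : p is prime} is not context-free. ∎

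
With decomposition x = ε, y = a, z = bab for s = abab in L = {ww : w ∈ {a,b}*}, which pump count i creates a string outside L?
i = 2

xy²z = ε · aa · bab = aabab; aabab has odd length 5, so it cannot be written as ww and is not in L.
(Other choices also work, e.g. i = 0, 3; only i = 1 is guaranteed to stay in L since xy¹z = s.)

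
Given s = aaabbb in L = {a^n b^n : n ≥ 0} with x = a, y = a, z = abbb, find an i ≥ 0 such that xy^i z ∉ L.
i = 2

xy²z = a · aa · abbb = aaaabbb; aaaabbb has 4 a's and 3 b's; 4 ≠ 3, so it is not in L.
(Other choices also work, e.g. i = 0, 3; only i = 1 is guaranteed to stay in L since xy¹z = s.)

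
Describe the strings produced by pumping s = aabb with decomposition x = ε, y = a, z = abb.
{xy^i z : i ≥ 0} = {a^(i+1) b^2 : i ≥ 0} = {abb, aabb, aaabb, ...}

With x = ε, y = a, z = abb: Starting with aabb and pumping the first 'a' (z = abb keeps the second 'a'), we get strings with i+1 a's followed by 2 b's for i = 0, 1, 2, ...; note bb is not produced because z always contributes one a.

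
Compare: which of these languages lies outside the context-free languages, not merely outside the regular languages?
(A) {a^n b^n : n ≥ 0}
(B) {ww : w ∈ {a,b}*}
(B) {ww : w ∈ {a,b}*}

(B) {ww : w ∈ {a,b}*} requires the CFL pumping lemma.

- {a^n b^n : n ≥ 0} is context-free (but not regular)
  • Can be shown non-regular with the regular pumping lemma
  • After pumping, the number of a's and b's become unequal

- {ww : w ∈ {a,b}*} is NOT context-free
  • Requires the CFL pumping lemma to prove
  • Cannot verify equality of two arbitrary substrings

The CFL pumping lemma is "stronger" in that it can prove non-membership
in the larger class of context-free languages.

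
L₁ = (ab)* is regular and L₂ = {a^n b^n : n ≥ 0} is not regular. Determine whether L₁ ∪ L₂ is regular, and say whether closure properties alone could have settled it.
No — L₁ ∪ L₂ is not regular.

Let U = (ab)* ∪ {a^n b^n}. If U were regular, then U ∩ aa*bb* would be regular (closure under intersection with a regular language). But (ab)* ∩ aa*bb* = {ab} and {a^n b^n} ∩ aa*bb* = {a^n b^n : n ≥ 1}, so U ∩ aa*bb* = {a^n b^n : n ≥ 1}, which is not regular. Hence U is not regular.

Note that the bare facts "L₁ regular, L₂ non-regular" do not settle the question by themselves: the closure of regular languages under ∪, ∩, complement and difference applies only when BOTH operands are regular. With a non-regular operand the result can come out regular or non-regular depending on the specific languages, so one has to work out L₁ ∪ L₂ for this particular pair, as above.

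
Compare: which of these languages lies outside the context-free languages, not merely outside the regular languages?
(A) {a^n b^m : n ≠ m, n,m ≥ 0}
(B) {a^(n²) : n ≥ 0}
(B) {a^(n²) : n ≥ 0}

(B) {a^(n²) : n ≥ 0} requires the CFL pumping lemma.

- {a^n b^m : n ≠ m, n,m ≥ 0} is context-free (but not regular)
  • Can be shown non-regular with the regular pumping lemma
  • After pumping a's, we can make n = m

- {a^(n²) : n ≥ 0} is NOT context-free
  • Requires the CFL pumping lemma to prove
  • Gaps between squares grow unboundedly

The CFL pumping lemma is "stronger" in that it can prove non-membership
in the larger class of context-free languages.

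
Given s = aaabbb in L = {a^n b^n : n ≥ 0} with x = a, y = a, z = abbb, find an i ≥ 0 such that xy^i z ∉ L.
i = 0

xy⁰z = a · ε · abbb = aabbb; aabbb has 2 a's and 3 b's; 2 ≠ 3, so it is not in L.
(Other choices also work, e.g. i = 2, 3; only i = 1 is guaranteed to stay in L since xy¹z = s.)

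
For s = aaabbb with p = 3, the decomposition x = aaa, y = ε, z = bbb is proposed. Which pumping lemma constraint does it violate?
Violated: |y| > 0

The decomposition x = aaa, y = ε, z = bbb for s = aaabbb with p = 3
violates the constraint: |y| > 0

|y| = 0, but the pumping lemma requires |y| > 0 (y must be non-empty).

Pumping lemma constraints:
1. xyz = s (decomposition is valid)
2. |xy| ≤ p
3. |y| > 0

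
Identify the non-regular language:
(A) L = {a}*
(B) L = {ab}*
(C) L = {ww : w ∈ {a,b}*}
(C) {ww : w ∈ {a,b}*}

(C) L = {ww : w ∈ {a,b}*} is NOT regular.

The pumping lemma can be used to prove this:
After pumping, the two halves no longer match

The other languages are regular because they can be recognized by finite automata.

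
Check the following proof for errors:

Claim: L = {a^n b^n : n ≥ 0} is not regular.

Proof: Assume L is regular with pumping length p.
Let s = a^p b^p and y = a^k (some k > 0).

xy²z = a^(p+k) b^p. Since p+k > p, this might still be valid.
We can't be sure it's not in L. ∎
The proof is INCORRECT.

Error: The conclusion is wrong.
xy²z = a^(p+k) b^p is definitely NOT in L because the number of a's (p+k) ≠ number of b's (p).
The proof incorrectly doubts what is actually a valid contradiction.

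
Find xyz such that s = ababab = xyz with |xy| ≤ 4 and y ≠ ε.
x = '', y = 'a', z = 'babab'

For s = ababab and p = 4, one valid decomposition is:
- x = '' (length 0)
- y = 'a' (length 1)
- z = 'babab' (length 5)

Verification:
- xyz = '' + 'a' + 'babab' = ababab ✓
- |xy| = 1 ≤ 4 ✓
- |y| = 1 > 0 ✓

All pumping lemma constraints are satisfied.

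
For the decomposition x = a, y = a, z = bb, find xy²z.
aaabb

Given x = 'a', y = 'a', z = 'bb' and i = 2:

xy^2z = x + y·y·...·y (2 times) + z
       = 'a' + 'a'^2 + 'bb'
       = 'a' + 'aa' + 'bb'
       = 'aaabb'

The pumped string is 'aaabb' with length 5.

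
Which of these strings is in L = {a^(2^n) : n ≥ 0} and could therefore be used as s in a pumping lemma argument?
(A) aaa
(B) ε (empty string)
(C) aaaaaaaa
(C) aaaaaaaa

The pumping lemma is applied to a string s that lies in L, so first check membership of each option:
- (A) aaa has length 3, strictly between 2^1 = 2 and 2^2 = 4, so it is not in L ✗
- (B) ε has length 0, which is not a power of 2, so it is not in L ✗
- (C) aaaaaaaa has length 8 = 2^3, so it is in L ✓

Only (C) aaaaaaaa is in L, so it is the only candidate that could play the role of s.
(In a complete proof one picks s in terms of the pumping length p so that |s| ≥ p is guaranteed; a fixed string like aaaaaaaa illustrates the shape of such an s.)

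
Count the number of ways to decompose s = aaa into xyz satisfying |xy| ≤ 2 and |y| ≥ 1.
3

For s = 'aaa' with pumping length p = 2:

Constraints: |xy| ≤ 2, |y| > 0

Valid decompositions (|xy| ≤ p, |y| ≥ 1):
  • x='', y='a', z='aa'
  • x='a', y='a', z='a'
  • x='', y='aa', z='a'

Total count: 3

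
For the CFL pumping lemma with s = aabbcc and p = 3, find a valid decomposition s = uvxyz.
u='aa', v='b', x='b', y='c', z='c'

For s = aabbcc with pumping length p = 3:

One valid decomposition:
- u = 'aa'
- v = 'b'
- x = 'b'
- y = 'c'
- z = 'c'

Verification:
- uvxyz = 'aa' + 'b' + 'b' + 'c' + 'c' = aabbcc ✓
- |vxy| = |'bbc'| = 3 ≤ 3 ✓
- |vy| = |'bc'| = 2 > 0 ✓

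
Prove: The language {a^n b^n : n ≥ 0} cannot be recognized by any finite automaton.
Assume for contradiction that L is regular, and let p ≥ 1 be the pumping length given by the pumping lemma.
Choose s = a^p b^p. Then s ∈ L and |s| = 2p ≥ p.
By the pumping lemma, s = xyz for some x, y, z with |xy| ≤ p, |y| ≥ 1, and xy^i z ∈ L for every i ≥ 0.
Since |xy| ≤ p and the first p symbols of s are all a's, we must have y = a^k for some k with 1 ≤ k ≤ p.

Take i = 0: xy⁰z = a^(p − k) b^p.
This string has p − k a's but p b's, and p − k < p because k ≥ 1. So xy⁰z ∉ L.

This contradicts the pumping lemma, which requires xy^i z ∈ L for all i ≥ 0.
Hence L = {a^n b^n : n ≥ 0} is not regular. ∎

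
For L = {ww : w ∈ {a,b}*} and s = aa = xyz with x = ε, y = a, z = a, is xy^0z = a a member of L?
No

xy⁰z = ε · ε · a = a.
a has odd length 1, so it cannot be written as ww and is not in L.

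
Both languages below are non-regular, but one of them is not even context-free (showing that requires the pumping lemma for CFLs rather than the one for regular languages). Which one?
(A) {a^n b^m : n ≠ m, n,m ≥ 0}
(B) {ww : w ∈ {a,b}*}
(B) {ww : w ∈ {a,b}*}

(B) {ww : w ∈ {a,b}*} requires the CFL pumping lemma.

- {a^n b^m : n ≠ m, n,m ≥ 0} is context-free (but not regular)
  • Can be shown non-regular with the regular pumping lemma
  • After pumping a's, we can make n = m

- {ww : w ∈ {a,b}*} is NOT context-free
  • Requires the CFL pumping lemma to prove
  • Even a PDA cannot compare two arbitrary halves symbol by symbol; CFL pumping on a^p b^p a^p b^p fails

The CFL pumping lemma is "stronger" in that it can prove non-membership
in the larger class of context-free languages.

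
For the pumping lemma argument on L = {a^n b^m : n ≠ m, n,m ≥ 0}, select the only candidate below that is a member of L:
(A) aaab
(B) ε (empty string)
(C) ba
(A) aaab

The pumping lemma is applied to a string s that lies in L, so first check membership of each option:
- (A) aaab = a^3 b^1 with 3 ≠ 1, so it is in L ✓
- (B) ε = a^0 b^0 has n = m = 0, so it is not in L ✗
- (C) ba has an a after a b, so it is not of the form a^n b^m and is not in L ✗

Only (A) aaab is in L, so it is the only candidate that could play the role of s.
(In a complete proof one picks s in terms of the pumping length p so that |s| ≥ p is guaranteed; a fixed string like aaab illustrates the shape of such an s.)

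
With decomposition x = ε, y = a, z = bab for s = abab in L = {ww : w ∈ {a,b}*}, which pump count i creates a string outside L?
i = 3

xy³z = ε · aaa · bab = aaabab; aaabab has length 6; its halves are aaa and bab, which differ, so it is not in L.
(Other choices also work, e.g. i = 0, 2; only i = 1 is guaranteed to stay in L since xy¹z = s.)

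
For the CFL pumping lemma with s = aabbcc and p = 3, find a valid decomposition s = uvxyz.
u='aa', v='b', x='b', y='c', z='c'

For s = aabbcc with pumping length p = 3:

One valid decomposition:
- u = 'aa'
- v = 'b'
- x = 'b'
- y = 'c'
- z = 'c'

Verification:
- uvxyz = 'aa' + 'b' + 'b' + 'c' + 'c' = aabbcc ✓
- |vxy| = |'bbc'| = 3 ≤ 3 ✓
- |vy| = |'bc'| = 2 > 0 ✓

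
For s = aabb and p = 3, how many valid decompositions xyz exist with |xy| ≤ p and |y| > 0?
6

For s = 'aabb' with pumping length p = 3:

Constraints: |xy| ≤ 3, |y| > 0

Valid decompositions (|xy| ≤ p, |y| ≥ 1):
  • x='', y='a', z='abb'
  • x='a', y='a', z='bb'
  • x='', y='aa', z='bb'
  • x='aa', y='b', z='b'
  • x='a', y='ab', z='b'
  • x='', y='aab', z='b'

Total count: 6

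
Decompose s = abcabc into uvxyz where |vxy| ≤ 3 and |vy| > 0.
u='ab', v='c', x='a', y='b', z='c'

For s = abcabc with pumping length p = 3:

One valid decomposition:
- u = 'ab'
- v = 'c'
- x = 'a'
- y = 'b'
- z = 'c'

Verification:
- uvxyz = 'ab' + 'c' + 'a' + 'b' + 'c' = abcabc ✓
- |vxy| = |'cab'| = 3 ≤ 3 ✓
- |vy| = |'cb'| = 2 > 0 ✓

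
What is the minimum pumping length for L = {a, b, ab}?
p = 3

For a finite language L, the pumping lemma holds vacuously if p > max|s| for s ∈ L.

The longest string in L = {a, b, ab} has length 2.
If p = 3, then no string s ∈ L has |s| ≥ p, so the condition is vacuously true.

The minimum pumping length is p = 3.

Why no smaller p works: for any p ≤ 2, the longest string s ∈ L has |s| = 2 ≥ p, so it would
have to be pumpable; but pumping up (i = 2, 3, ...) produces ever longer strings, which cannot all lie in the
finite language L. So the pumping property fails for every p ≤ 2.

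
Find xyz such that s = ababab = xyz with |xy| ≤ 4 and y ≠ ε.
x = '', y = 'a', z = 'babab'

For s = ababab and p = 4, one valid decomposition is:
- x = '' (length 0)
- y = 'a' (length 1)
- z = 'babab' (length 5)

Verification:
- xyz = '' + 'a' + 'babab' = ababab ✓
- |xy| = 1 ≤ 4 ✓
- |y| = 1 > 0 ✓

All pumping lemma constraints are satisfied.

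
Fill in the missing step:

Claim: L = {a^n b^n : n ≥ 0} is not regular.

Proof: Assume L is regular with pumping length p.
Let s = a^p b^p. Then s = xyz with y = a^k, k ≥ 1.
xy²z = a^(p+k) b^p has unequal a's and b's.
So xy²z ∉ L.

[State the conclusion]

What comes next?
This contradicts the pumping lemma for regular languages,
which guarantees xy^i z ∈ L for all i ≥ 0.

Since our assumption that L is regular leads to a contradiction,
we conclude that L = {a^n b^n : n ≥ 0} is NOT regular. ∎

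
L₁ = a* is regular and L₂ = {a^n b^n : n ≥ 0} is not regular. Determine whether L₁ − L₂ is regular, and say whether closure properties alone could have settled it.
Yes — L₁ − L₂ is regular.

The only string of a* that lies in {a^n b^n} is ε, so L₁ − L₂ = a* − {ε} = a⁺ = aa*, which is regular.

Note that the bare facts "L₁ regular, L₂ non-regular" do not settle the question by themselves: the closure of regular languages under ∪, ∩, complement and difference applies only when BOTH operands are regular. With a non-regular operand the result can come out regular or non-regular depending on the specific languages, so one has to work out L₁ − L₂ for this particular pair, as above.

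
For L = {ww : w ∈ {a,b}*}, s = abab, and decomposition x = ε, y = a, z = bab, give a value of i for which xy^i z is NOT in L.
i = 0

xy⁰z = ε · ε · bab = bab; bab has odd length 3, so it cannot be written as ww and is not in L.
(Other choices also work, e.g. i = 2, 3; only i = 1 is guaranteed to stay in L since xy¹z = s.)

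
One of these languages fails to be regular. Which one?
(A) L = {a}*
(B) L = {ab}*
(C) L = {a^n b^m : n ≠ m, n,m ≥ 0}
(C) {a^n b^m : n ≠ m, n,m ≥ 0}

(C) L = {a^n b^m : n ≠ m, n,m ≥ 0} is NOT regular.

The pumping lemma can be used to prove this:
After pumping a's, we can make n = m

The other languages are regular because they can be recognized by finite automata.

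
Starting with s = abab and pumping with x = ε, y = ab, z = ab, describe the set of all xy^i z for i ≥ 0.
{xy^i z : i ≥ 0} = {(ab)^(i+1) : i ≥ 0} = {ab, abab, ababab, ...}

With x = ε, y = ab, z = ab: Pumping 'ab' gives strings of alternating a's and b's.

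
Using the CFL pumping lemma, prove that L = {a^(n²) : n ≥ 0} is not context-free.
Assume for contradiction that L is context-free, and let p ≥ 1 be the pumping length given by the pumping lemma for CFLs.
Choose s = a^(p²). Then s ∈ L and |s| = p² ≥ p.
By the CFL pumping lemma, s = uvxyz for some u, v, x, y, z with |vxy| ≤ p, |vy| ≥ 1, and uv^i xy^i z ∈ L for every i ≥ 0.
All symbols are a's, so only lengths matter: let k = |vy|, with 1 ≤ k ≤ |vxy| ≤ p.

Take i = 2: |uv²xy²z| = p² + k, and p² < p² + k ≤ p² + p < (p + 1)².
So the length lies strictly between consecutive squares and is not a perfect square; uv²xy²z ∉ L.

This contradicts the CFL pumping lemma, which requires uv^i xy^i z ∈ L for all i ≥ 0.
Hence L = {a^(n²) : n ≥ 0} is not context-free. ∎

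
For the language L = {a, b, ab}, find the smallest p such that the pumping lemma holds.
p = 3

For a finite language L, the pumping lemma holds vacuously if p > max|s| for s ∈ L.

The longest string in L = {a, b, ab} has length 2.
If p = 3, then no string s ∈ L has |s| ≥ p, so the condition is vacuously true.

The minimum pumping length is p = 3.

Why no smaller p works: for any p ≤ 2, the longest string s ∈ L has |s| = 2 ≥ p, so it would
have to be pumpable; but pumping up (i = 2, 3, ...) produces ever longer strings, which cannot all lie in the
finite language L. So the pumping property fails for every p ≤ 2.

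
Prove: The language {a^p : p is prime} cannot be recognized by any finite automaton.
Assume for contradiction that L is regular, and let p ≥ 1 be the pumping length given by the pumping lemma.
Choose a prime q with q ≥ p (one exists because there are infinitely many primes) and let s = a^q. Then s ∈ L and |s| = q ≥ p.
By the pumping lemma, s = xyz for some x, y, z with |xy| ≤ p, |y| ≥ 1, and xy^i z ∈ L for every i ≥ 0.
Here y = a^k for some k with 1 ≤ k ≤ p, and xy^i z = a^(q + (i − 1)k) for every i ≥ 0.

Take i = q + 1: |xy^(q+1) z| = q + qk = q(k + 1).
Both factors satisfy q ≥ 2 and k + 1 ≥ 2, so q(k + 1) is composite, and xy^(q+1) z ∉ L.

This contradicts the pumping lemma, which requires xy^i z ∈ L for all i ≥ 0.
Hence L = {a^p : p is prime} is not regular. ∎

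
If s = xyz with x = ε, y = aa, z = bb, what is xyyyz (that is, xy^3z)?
aaaaaabb

Given x = '', y = 'aa', z = 'bb' and i = 3:

xy^3z = x + y·y·...·y (3 times) + z
       = '' + 'aa'^3 + 'bb'
       = '' + 'aaaaaa' + 'bb'
       = 'aaaaaabb'

The pumped string is 'aaaaaabb' with length 8.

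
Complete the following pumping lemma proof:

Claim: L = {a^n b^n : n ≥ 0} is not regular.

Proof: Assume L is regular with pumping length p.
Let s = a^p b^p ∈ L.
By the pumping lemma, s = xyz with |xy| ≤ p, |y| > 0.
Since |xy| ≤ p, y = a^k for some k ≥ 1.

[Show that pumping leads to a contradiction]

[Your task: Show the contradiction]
Consider xy²z = a^(p+k) b^p.

Since k ≥ 1, we have p + k > p.
So xy²z has more a's than b's: (p+k) a's vs p b's.
This means xy²z ∉ L because a^n b^n requires equal counts.

This contradicts the pumping lemma which states xy²z ∈ L.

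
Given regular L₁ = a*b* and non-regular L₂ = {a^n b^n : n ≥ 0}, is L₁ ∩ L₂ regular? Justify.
No — L₁ ∩ L₂ is not regular.

Every string a^n b^n already lies in a*b*, so L₁ ∩ L₂ = {a^n b^n : n ≥ 0} = L₂ itself, which is the standard non-regular language (pump s = a^p b^p).

Note that the bare facts "L₁ regular, L₂ non-regular" do not settle the question by themselves: the closure of regular languages under ∪, ∩, complement and difference applies only when BOTH operands are regular. With a non-regular operand the result can come out regular or non-regular depending on the specific languages, so one has to work out L₁ ∩ L₂ for this particular pair, as above.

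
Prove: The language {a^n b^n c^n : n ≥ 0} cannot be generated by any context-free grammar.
Assume for contradiction that L is context-free, and let p ≥ 1 be the pumping length given by the pumping lemma for CFLs.
Choose s = a^p b^p c^p. Then s ∈ L and |s| = 3p ≥ p.
By the CFL pumping lemma, s = uvxyz for some u, v, x, y, z with |vxy| ≤ p, |vy| ≥ 1, and uv^i xy^i z ∈ L for every i ≥ 0.

Because |vxy| ≤ p, the window vxy cannot contain both an a and a c: any substring of s containing both must include the entire block b^p plus at least one a and one c, so it has length ≥ p + 2 > p.
Hence at least one of the letters a, c does not occur in vy at all.

Take i = 0: the string uxz is obtained from s by deleting |vy| ≥ 1 symbols, so |uxz| = 3p − |vy| < 3p.
But the letter (a or c) that does not occur in vy still occurs exactly p times in uxz. Every string of L with exactly p copies of some letter is a^p b^p c^p, of length 3p. Since |uxz| < 3p, uxz ∉ L.

This contradicts the CFL pumping lemma, which requires uv^i xy^i z ∈ L for all i ≥ 0.
Hence L = {a^n b^n c^n : n ≥ 0} is not context-free. ∎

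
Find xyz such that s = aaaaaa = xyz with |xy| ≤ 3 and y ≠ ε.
x = '', y = 'a', z = 'aaaaa'

For s = aaaaaa and p = 3, one valid decomposition is:
- x = '' (length 0)
- y = 'a' (length 1)
- z = 'aaaaa' (length 5)

Verification:
- xyz = '' + 'a' + 'aaaaa' = aaaaaa ✓
- |xy| = 1 ≤ 3 ✓
- |y| = 1 > 0 ✓

All pumping lemma constraints are satisfied.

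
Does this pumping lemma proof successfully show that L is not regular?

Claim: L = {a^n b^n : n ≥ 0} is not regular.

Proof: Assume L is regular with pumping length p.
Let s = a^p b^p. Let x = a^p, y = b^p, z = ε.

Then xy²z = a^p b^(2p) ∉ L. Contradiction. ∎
The proof is INCORRECT.

Error: The decomposition violates |xy| ≤ p.
With x = a^p and y = b^p, we have |xy| = 2p > p.
The pumping lemma requires |xy| ≤ p, so y must be within the first p characters.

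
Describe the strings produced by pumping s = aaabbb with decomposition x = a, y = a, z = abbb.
{xy^i z : i ≥ 0} = {a^(2+i) b^3 : i ≥ 0} = {aabbb, aaabbb, aaaabbb, ...}

With x = a, y = a, z = abbb: Starting with aaabbb and pumping the second 'a', we get strings with 2+i a's followed by 3 b's for i = 0, 1, 2, ...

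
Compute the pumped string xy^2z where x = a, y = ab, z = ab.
aababab

Given x = 'a', y = 'ab', z = 'ab' and i = 2:

xy^2z = x + y·y·...·y (2 times) + z
       = 'a' + 'ab'^2 + 'ab'
       = 'a' + 'abab' + 'ab'
       = 'aababab'

The pumped string is 'aababab' with length 7.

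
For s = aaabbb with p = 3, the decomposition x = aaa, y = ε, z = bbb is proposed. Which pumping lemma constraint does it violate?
Violated: |y| > 0

The decomposition x = aaa, y = ε, z = bbb for s = aaabbb with p = 3
violates the constraint: |y| > 0

|y| = 0, but the pumping lemma requires |y| > 0 (y must be non-empty).

Pumping lemma constraints:
1. xyz = s (decomposition is valid)
2. |xy| ≤ p
3. |y| > 0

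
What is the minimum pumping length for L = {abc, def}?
p = 4

For a finite language L, the pumping lemma holds vacuously if p > max|s| for s ∈ L.

The longest string in L = {abc, def} has length 3.
If p = 4, then no string s ∈ L has |s| ≥ p, so the condition is vacuously true.

The minimum pumping length is p = 4.

Why no smaller p works: for any p ≤ 3, the longest string s ∈ L has |s| = 3 ≥ p, so it would
have to be pumpable; but pumping up (i = 2, 3, ...) produces ever longer strings, which cannot all lie in the
finite language L. So the pumping property fails for every p ≤ 3.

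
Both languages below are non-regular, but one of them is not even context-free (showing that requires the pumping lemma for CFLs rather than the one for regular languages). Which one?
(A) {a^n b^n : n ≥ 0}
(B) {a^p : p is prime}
(B) {a^p : p is prime}

(B) {a^p : p is prime} requires the CFL pumping lemma.

- {a^n b^n : n ≥ 0} is context-free (but not regular)
  • Can be shown non-regular with the regular pumping lemma
  • After pumping, the number of a's and b's become unequal

- {a^p : p is prime} is NOT context-free
  • Requires the CFL pumping lemma to prove
  • The CFL pumping lemma also fails because prime gaps are unbounded

The CFL pumping lemma is "stronger" in that it can prove non-membership
in the larger class of context-free languages.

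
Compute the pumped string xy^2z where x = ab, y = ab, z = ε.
ababab

Given x = 'ab', y = 'ab', z = '' and i = 2:

xy^2z = x + y·y·...·y (2 times) + z
       = 'ab' + 'ab'^2 + ''
       = 'ab' + 'abab' + ''
       = 'ababab'

The pumped string is 'ababab' with length 6.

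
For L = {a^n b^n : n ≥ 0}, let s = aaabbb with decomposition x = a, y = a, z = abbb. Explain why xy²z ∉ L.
xy²z = aaaabbb ∉ L

Pumping with i = 2 replaces y = a by y² = aa:
- Original: s = xyz = aaabbb; aaabbb = a^3 b^3 has equal counts (3 = 3), so it is in L
- Pumped: xy²z = a · aa · abbb = aaaabbb
- aaaabbb has 4 a's and 3 b's; 4 ≠ 3, so it is not in L

The pumping lemma would require xy²z ∈ L, so this decomposition yields a contradiction.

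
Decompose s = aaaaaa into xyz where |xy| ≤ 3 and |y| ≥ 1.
x = 'aa', y = 'a', z = 'aaa'

For s = aaaaaa and p = 3, one valid decomposition is:
- x = 'aa' (length 2)
- y = 'a' (length 1)
- z = 'aaa' (length 3)

Verification:
- xyz = 'aa' + 'a' + 'aaa' = aaaaaa ✓
- |xy| = 3 ≤ 3 ✓
- |y| = 1 > 0 ✓

All pumping lemma constraints are satisfied.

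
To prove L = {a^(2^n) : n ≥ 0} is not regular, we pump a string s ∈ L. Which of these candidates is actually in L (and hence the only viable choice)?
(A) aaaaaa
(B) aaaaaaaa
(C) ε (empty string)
(B) aaaaaaaa

The pumping lemma is applied to a string s that lies in L, so first check membership of each option:
- (A) aaaaaa has length 6, strictly between 2^2 = 4 and 2^3 = 8, so it is not in L ✗
- (B) aaaaaaaa has length 8 = 2^3, so it is in L ✓
- (C) ε has length 0, which is not a power of 2, so it is not in L ✗

Only (B) aaaaaaaa is in L, so it is the only candidate that could play the role of s.
(In a complete proof one picks s in terms of the pumping length p so that |s| ≥ p is guaranteed; a fixed string like aaaaaaaa illustrates the shape of such an s.)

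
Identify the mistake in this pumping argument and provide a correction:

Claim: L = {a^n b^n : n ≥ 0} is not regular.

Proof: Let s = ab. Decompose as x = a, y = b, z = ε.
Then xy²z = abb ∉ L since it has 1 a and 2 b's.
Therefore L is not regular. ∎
Error: The string s = ab might be shorter than the pumping length p.

Correction: Choose s = a^p b^p to ensure |s| ≥ p. Also, the decomposition is wrong: with |xy| ≤ p, y cannot include b's when s starts with p a's.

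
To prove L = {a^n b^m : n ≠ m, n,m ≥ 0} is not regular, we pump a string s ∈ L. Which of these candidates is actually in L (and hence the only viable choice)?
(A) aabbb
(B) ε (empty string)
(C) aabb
(A) aabbb

The pumping lemma is applied to a string s that lies in L, so first check membership of each option:
- (A) aabbb = a^2 b^3 with 2 ≠ 3, so it is in L ✓
- (B) ε = a^0 b^0 has n = m = 0, so it is not in L ✗
- (C) aabb = a^2 b^2 has n = m = 2, so it is not in L ✗

Only (A) aabbb is in L, so it is the only candidate that could play the role of s.
(In a complete proof one picks s in terms of the pumping length p so that |s| ≥ p is guaranteed; a fixed string like aabbb illustrates the shape of such an s.)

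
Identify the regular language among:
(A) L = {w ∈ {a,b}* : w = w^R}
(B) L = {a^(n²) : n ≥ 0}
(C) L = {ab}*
(C) {ab}*

(C) L = {ab}* is regular.

This can be recognized by a finite automaton (DFA/NFA).
Regular expressions like {ab}* define regular languages.

The other choices are not regular:
- {w ∈ {a,b}* : w = w^R}: After pumping, the string is no longer symmetric
- {a^(n²) : n ≥ 0}: After pumping, length is no longer a perfect square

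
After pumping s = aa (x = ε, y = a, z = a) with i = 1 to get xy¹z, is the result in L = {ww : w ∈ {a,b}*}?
Yes

xy¹z = ε · a · a = aa.
aa splits into halves a · a, which are equal, so it is in L (w = a).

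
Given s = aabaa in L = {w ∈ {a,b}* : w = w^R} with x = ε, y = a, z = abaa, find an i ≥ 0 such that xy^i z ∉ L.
i = 2

xy²z = ε · aa · abaa = aaabaa; aaabaa reversed is aabaaa ≠ aaabaa, so it is not a palindrome and is not in L.
(Other choices also work, e.g. i = 0, 3; only i = 1 is guaranteed to stay in L since xy¹z = s.)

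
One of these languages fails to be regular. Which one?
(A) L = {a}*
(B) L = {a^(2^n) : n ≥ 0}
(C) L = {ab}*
(B) {a^(2^n) : n ≥ 0}

(B) L = {a^(2^n) : n ≥ 0} is NOT regular.

The pumping lemma can be used to prove this:
After pumping, length is no longer a power of 2

The other languages are regular because they can be recognized by finite automata.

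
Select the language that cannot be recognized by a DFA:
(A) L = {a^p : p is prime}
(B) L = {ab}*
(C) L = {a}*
(A) {a^p : p is prime}

(A) L = {a^p : p is prime} is NOT regular.

The pumping lemma can be used to prove this:
After pumping, the length becomes composite

The other languages are regular because they can be recognized by finite automata.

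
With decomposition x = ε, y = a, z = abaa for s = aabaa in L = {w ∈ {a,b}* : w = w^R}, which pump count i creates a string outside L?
i = 0

xy⁰z = ε · ε · abaa = abaa; abaa reversed is aaba ≠ abaa, so it is not a palindrome and is not in L.
(Other choices also work, e.g. i = 2, 3; only i = 1 is guaranteed to stay in L since xy¹z = s.)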